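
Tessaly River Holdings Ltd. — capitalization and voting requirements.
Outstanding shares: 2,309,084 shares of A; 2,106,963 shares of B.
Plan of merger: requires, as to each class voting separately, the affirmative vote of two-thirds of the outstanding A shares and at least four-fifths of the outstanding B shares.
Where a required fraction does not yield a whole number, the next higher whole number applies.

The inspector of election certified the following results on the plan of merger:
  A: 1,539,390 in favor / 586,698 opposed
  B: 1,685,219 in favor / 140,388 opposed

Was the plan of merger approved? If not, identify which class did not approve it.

A: 2/3 of 2309084 = 1539389.33, rounded up to 1539390; 1,539,390 required, 1,539,390 in favor — approved.
B: 4/5 of 2106963 = 1685570.40, rounded up to 1685571; 1,685,571 required, 1,685,219 in favor — not approved.

Not approved — the B shares did not give the required vote.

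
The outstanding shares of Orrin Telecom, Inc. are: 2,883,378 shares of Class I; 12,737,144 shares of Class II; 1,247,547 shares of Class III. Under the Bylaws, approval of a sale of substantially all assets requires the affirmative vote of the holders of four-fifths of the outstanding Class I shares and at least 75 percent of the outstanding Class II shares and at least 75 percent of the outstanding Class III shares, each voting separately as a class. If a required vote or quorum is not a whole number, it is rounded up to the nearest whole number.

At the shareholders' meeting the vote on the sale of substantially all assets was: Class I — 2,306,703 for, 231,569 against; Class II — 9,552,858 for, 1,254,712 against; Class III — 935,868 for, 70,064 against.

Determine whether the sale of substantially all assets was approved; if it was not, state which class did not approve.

Class I: 4/5 of 2883378 = 2306702.40, rounded up to 2306703; 2,306,703 required, 2,306,703 in favor — approved.
Class II: 3/4 of 12737144 = 9552858; 9,552,858 required, 9,552,858 in favor — approved.
Class III: 3/4 of 1247547 = 935660.25, rounded up to 935661; 935,661 required, 935,868 in favor — approved.

Approved — every class gave the required vote.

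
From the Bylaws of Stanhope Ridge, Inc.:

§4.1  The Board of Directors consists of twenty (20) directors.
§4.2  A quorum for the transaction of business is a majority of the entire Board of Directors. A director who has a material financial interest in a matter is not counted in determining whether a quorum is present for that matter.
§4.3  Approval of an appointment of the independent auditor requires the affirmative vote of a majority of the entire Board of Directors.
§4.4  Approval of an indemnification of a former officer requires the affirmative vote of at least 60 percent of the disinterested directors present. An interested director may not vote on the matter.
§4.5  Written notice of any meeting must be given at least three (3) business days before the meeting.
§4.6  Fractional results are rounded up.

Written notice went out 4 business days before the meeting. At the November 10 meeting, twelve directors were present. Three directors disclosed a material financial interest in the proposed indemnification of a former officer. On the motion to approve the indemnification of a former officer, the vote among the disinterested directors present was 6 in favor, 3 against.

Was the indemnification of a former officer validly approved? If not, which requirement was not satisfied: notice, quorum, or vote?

Invalid — quorum requirement not satisfied.

Notice: 4 business days given; 3 required (4 ≥ 3). Satisfied.
Quorum: 12 present, but the 3 interested directors do not count, leaving 9. Quorum is 11. Not satisfied.
Vote: the indemnification of a former officer requires three-fifths of the disinterested directors present (12 − 3 = 9). 3/5 of 9 = 5.40, rounded up to 6, so 6 affirmative votes are needed; 6 voted in favor. Satisfied. (Moot — without a quorum no business can be validly transacted.)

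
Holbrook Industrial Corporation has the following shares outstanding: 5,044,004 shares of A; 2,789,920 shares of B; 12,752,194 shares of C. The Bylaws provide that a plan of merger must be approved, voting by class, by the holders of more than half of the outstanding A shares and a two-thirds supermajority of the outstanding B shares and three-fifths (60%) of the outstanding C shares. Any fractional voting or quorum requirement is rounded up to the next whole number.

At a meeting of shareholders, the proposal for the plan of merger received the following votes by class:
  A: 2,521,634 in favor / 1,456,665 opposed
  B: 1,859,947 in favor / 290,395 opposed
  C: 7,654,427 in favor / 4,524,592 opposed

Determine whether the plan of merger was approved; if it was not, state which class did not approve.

Not approved — the A shares did not give the required vote.

A: a majority of 5044004 is 2522003; 2,522,003 required, 2,521,634 in favor — not approved.
B: 2/3 of 2789920 = 1859946.67, rounded up to 1859947; 1,859,947 required, 1,859,947 in favor — approved.
C: 3/5 of 12752194 = 7651316.40, rounded up to 7651317; 7,651,317 required, 7,654,427 in favor — approved.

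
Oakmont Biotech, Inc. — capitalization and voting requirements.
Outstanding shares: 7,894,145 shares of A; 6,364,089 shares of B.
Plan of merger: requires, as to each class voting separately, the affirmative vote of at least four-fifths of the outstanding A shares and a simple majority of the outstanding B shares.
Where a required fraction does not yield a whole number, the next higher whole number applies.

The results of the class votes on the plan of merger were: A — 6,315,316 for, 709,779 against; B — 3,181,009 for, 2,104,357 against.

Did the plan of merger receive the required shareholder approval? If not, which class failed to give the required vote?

Not approved — the B shares did not give the required vote.

A: 4/5 of 7894145 = 6315316; 6,315,316 required, 6,315,316 in favor — approved.
B: a majority of 6364089 is 3182045; 3,182,045 required, 3,181,009 in favor — not approved.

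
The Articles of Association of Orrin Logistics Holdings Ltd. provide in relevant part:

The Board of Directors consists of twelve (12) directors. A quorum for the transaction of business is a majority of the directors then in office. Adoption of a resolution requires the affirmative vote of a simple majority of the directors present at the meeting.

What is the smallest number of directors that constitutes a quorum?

A majority of 12 is 7.

7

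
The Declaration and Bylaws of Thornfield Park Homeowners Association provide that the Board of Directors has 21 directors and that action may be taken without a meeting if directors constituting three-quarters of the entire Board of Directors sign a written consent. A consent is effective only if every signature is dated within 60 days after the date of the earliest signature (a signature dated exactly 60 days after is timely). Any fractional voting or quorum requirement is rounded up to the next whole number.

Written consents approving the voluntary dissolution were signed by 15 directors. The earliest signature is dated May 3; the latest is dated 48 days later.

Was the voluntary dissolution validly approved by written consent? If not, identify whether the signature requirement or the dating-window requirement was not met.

Not effective — insufficient signatures.

Signatures required: three-quarters of 21 — 3/4 of 21 = 15.75, rounded up to 16, so 16 needed; 15 signed. Insufficient.
Dating window: the latest signature is 48 days after the earliest; the limit is 60 days. Within the window.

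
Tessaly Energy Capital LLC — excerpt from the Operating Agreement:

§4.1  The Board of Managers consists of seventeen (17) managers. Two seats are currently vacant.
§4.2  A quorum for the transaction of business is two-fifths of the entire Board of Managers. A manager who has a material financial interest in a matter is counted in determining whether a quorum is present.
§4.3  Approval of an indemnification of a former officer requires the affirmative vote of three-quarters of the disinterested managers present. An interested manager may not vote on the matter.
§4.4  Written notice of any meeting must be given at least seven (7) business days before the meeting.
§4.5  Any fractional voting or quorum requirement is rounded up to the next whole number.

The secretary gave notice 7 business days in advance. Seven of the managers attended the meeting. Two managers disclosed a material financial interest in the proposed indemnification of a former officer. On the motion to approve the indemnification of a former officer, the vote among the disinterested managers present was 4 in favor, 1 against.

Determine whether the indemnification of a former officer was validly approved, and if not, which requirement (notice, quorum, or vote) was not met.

Valid — all requirements satisfied.

Notice: 7 business days given; 7 required (7 ≥ 7). Satisfied.
Quorum: 7 present (interested managers count toward quorum); quorum is 7. Satisfied.
Vote: the indemnification of a former officer requires three-fourths of the disinterested managers present (7 − 2 = 5). 3/4 of 5 = 3.75, rounded up to 4, so 4 affirmative votes are needed; 4 voted in favor. Satisfied.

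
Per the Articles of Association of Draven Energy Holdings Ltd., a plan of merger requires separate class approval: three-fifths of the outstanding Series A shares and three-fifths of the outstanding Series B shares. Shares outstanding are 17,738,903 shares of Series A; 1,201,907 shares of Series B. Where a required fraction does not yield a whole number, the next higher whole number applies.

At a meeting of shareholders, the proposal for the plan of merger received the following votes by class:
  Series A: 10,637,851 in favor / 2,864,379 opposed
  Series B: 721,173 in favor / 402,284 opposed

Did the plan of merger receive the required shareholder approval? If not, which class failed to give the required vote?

Series A: 3/5 of 17738903 = 10643341.80, rounded up to 10643342; 10,643,342 required, 10,637,851 in favor — not approved.
Series B: 3/5 of 1201907 = 721144.20, rounded up to 721145; 721,145 required, 721,173 in favor — approved.

Not approved — the Series A shares did not give the required vote.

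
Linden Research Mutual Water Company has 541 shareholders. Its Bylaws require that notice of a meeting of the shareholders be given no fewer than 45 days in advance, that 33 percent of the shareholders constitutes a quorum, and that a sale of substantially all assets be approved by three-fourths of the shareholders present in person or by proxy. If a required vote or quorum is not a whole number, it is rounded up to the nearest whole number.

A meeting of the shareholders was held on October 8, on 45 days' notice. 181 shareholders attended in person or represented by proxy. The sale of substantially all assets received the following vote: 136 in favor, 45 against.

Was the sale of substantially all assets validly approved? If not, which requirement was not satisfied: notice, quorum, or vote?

Notice: 45 days given; 45 required. Satisfied.
Quorum: 33% of 541 = 178.53, rounded up to 179; 181 present. Satisfied.
Vote: requires three-fourths of those present (181); 3/4 of 181 = 135.75, rounded up to 136, so 136 needed; 136 in favor. Satisfied.

Valid — all requirements satisfied.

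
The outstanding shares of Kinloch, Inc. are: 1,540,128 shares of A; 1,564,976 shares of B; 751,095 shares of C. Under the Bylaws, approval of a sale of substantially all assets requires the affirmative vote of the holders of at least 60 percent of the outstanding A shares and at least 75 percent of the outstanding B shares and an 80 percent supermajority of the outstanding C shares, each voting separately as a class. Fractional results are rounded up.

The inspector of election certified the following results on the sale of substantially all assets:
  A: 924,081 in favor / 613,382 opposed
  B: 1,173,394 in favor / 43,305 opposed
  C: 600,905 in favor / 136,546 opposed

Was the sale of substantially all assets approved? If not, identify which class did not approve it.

A: 3/5 of 1540128 = 924076.80, rounded up to 924077; 924,077 required, 924,081 in favor — approved.
B: 3/4 of 1564976 = 1173732; 1,173,732 required, 1,173,394 in favor — not approved.
C: 4/5 of 751095 = 600876; 600,876 required, 600,905 in favor — approved.

Not approved — the B shares did not give the required vote.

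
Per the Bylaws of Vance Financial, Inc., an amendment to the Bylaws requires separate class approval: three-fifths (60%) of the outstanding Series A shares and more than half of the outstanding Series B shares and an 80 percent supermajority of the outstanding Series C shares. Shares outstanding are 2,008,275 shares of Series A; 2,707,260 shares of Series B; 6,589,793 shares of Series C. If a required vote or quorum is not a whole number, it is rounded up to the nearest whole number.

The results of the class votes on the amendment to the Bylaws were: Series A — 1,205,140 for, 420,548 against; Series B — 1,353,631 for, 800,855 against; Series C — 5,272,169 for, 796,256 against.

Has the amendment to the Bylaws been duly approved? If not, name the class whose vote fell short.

Series A: 3/5 of 2008275 = 1204965; 1,204,965 required, 1,205,140 in favor — approved.
Series B: a majority of 2707260 is 1353631; 1,353,631 required, 1,353,631 in favor — approved.
Series C: 4/5 of 6589793 = 5271834.40, rounded up to 5271835; 5,271,835 required, 5,272,169 in favor — approved.

Approved — every class gave the required vote.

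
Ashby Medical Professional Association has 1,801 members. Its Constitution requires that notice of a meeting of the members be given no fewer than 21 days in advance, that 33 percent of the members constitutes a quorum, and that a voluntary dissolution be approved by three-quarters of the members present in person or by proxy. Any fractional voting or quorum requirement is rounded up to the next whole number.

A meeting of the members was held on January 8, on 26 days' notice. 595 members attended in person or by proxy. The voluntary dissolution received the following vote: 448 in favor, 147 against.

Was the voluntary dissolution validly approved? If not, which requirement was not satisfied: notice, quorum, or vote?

Notice: 26 days given; 21 required. Satisfied.
Quorum: 33% of 1,801 = 594.33, rounded up to 595; 595 present. Satisfied.
Vote: requires three-fourths of those present (595); 3/4 of 595 = 446.25, rounded up to 447, so 447 needed; 448 in favor. Satisfied.

Valid — all requirements satisfied.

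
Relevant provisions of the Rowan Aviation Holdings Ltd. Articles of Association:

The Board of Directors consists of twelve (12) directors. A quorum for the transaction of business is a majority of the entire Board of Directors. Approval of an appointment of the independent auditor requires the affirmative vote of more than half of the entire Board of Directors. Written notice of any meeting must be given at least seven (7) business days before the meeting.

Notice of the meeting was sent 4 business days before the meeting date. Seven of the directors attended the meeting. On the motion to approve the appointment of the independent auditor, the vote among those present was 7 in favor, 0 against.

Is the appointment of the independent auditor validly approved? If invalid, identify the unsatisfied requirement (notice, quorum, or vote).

Invalid — notice requirement not satisfied.

Notice: 4 business days given; 7 required (4 < 7). Not satisfied.
Quorum: 7 present; quorum is 7. Satisfied.
Vote: the appointment of the independent auditor requires a majority of the entire Board of Directors (12). A majority of 12 is 7, so 7 affirmative votes are needed; 7 voted in favor. Satisfied.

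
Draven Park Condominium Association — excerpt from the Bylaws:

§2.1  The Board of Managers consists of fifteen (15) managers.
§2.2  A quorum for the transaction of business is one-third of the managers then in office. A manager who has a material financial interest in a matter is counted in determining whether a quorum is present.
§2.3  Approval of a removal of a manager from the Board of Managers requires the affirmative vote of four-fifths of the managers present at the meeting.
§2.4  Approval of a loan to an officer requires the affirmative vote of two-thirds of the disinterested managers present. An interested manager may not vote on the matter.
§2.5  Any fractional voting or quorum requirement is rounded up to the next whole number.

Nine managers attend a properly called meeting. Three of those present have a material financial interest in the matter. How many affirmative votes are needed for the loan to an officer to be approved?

4

The loan to an officer requires two-thirds of the disinterested managers present (9 − 3 = 6).
2/3 of 6 = 4.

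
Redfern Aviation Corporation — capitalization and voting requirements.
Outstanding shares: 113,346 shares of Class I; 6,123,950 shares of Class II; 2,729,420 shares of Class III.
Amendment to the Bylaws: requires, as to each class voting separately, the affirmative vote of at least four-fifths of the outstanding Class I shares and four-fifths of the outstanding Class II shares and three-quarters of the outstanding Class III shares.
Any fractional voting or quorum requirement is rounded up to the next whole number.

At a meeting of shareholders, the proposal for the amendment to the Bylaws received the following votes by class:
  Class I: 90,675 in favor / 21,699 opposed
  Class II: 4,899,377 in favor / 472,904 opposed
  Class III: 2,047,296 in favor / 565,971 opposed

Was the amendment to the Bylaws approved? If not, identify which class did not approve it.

Not approved — the Class I shares did not give the required vote.

Class I: 4/5 of 113346 = 90676.80, rounded up to 90677; 90,677 required, 90,675 in favor — not approved.
Class II: 4/5 of 6123950 = 4899160; 4,899,160 required, 4,899,377 in favor — approved.
Class III: 3/4 of 2729420 = 2047065; 2,047,065 required, 2,047,296 in favor — approved.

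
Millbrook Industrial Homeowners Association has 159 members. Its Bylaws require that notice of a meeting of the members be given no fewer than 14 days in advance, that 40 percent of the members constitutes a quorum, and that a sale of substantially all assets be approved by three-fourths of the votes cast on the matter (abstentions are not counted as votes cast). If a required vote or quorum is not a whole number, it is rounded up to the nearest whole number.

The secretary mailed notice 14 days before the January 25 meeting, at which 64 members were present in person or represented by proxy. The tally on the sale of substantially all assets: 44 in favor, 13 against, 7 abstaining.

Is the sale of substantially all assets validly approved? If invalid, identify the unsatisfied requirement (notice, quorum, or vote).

Valid — all requirements satisfied.

Notice: 14 days given; 14 required. Satisfied.
Quorum: 40% of 159 = 63.60, rounded up to 64; 64 present. Satisfied.
Vote: requires three-fourths of the votes cast (64 − 7 abstaining = 57); 3/4 of 57 = 42.75, rounded up to 43, so 43 needed; 44 in favor. Satisfied.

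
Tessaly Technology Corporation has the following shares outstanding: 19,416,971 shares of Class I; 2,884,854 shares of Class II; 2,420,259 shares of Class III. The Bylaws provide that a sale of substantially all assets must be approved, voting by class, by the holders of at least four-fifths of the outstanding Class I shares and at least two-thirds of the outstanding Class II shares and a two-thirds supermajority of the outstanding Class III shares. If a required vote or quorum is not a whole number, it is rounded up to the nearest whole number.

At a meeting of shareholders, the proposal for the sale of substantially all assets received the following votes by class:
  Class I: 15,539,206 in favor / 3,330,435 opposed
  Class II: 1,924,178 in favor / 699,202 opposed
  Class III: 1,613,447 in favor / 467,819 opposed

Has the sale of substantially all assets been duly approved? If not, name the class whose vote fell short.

Class I: 4/5 of 19416971 = 15533576.80, rounded up to 15533577; 15,533,577 required, 15,539,206 in favor — approved.
Class II: 2/3 of 2884854 = 1923236; 1,923,236 required, 1,924,178 in favor — approved.
Class III: 2/3 of 2420259 = 1613506; 1,613,506 required, 1,613,447 in favor — not approved.

Not approved — the Class III shares did not give the required vote.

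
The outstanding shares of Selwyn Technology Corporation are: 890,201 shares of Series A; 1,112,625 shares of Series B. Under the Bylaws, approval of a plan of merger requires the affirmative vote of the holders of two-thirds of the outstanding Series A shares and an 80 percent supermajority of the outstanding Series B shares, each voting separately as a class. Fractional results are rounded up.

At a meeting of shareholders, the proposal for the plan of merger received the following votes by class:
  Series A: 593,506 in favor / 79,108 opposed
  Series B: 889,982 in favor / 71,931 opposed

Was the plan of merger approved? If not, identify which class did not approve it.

Not approved — the Series B shares did not give the required vote.

Series A: 2/3 of 890201 = 593467.33, rounded up to 593468; 593,468 required, 593,506 in favor — approved.
Series B: 4/5 of 1112625 = 890100; 890,100 required, 889,982 in favor — not approved.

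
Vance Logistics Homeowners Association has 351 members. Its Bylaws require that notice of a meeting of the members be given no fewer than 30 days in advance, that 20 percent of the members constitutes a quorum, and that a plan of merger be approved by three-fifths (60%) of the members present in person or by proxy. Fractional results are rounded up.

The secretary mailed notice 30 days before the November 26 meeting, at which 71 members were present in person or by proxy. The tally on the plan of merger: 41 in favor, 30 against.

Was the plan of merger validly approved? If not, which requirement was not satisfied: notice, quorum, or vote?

Notice: 30 days given; 30 required. Satisfied.
Quorum: 20% of 351 = 70.20, rounded up to 71; 71 present. Satisfied.
Vote: requires three-fifths of those present (71); 3/5 of 71 = 42.60, rounded up to 43, so 43 needed; 41 in favor. Not satisfied.

Invalid — vote requirement not satisfied.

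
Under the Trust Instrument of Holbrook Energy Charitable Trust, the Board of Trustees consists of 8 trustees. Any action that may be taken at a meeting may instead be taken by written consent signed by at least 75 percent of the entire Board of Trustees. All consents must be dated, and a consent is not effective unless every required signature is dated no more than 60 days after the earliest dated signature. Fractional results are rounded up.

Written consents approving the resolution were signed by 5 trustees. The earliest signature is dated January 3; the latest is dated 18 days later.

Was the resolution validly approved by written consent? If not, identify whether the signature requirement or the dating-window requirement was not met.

Not effective — insufficient signatures.

Signatures required: at least 75 percent of 8 — 3/4 of 8 = 6, so 6 needed; 5 signed. Insufficient.
Dating window: the latest signature is 18 days after the earliest; the limit is 60 days. Within the window.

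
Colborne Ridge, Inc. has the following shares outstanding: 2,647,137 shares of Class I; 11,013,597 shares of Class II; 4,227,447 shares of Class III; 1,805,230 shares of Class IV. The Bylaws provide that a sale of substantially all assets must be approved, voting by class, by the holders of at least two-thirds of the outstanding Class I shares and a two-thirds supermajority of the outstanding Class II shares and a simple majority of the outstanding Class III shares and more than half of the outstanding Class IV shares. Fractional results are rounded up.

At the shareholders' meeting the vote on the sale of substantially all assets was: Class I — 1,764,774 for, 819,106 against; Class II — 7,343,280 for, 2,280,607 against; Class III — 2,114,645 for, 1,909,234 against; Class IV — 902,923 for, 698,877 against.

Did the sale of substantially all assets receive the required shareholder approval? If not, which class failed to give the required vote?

Class I: 2/3 of 2647137 = 1764758; 1,764,758 required, 1,764,774 in favor — approved.
Class II: 2/3 of 11013597 = 7342398; 7,342,398 required, 7,343,280 in favor — approved.
Class III: a majority of 4227447 is 2113724; 2,113,724 required, 2,114,645 in favor — approved.
Class IV: a majority of 1805230 is 902616; 902,616 required, 902,923 in favor — approved.

Approved — every class gave the required vote.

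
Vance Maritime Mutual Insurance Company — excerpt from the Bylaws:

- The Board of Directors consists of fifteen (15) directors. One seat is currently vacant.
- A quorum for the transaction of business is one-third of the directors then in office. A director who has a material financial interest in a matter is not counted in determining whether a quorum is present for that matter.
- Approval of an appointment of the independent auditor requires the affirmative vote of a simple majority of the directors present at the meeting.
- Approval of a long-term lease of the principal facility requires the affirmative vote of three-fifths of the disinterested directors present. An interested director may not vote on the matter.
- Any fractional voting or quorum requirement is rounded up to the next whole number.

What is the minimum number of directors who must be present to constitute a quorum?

1/3 of 14 = 4.67, rounded up to 5.

5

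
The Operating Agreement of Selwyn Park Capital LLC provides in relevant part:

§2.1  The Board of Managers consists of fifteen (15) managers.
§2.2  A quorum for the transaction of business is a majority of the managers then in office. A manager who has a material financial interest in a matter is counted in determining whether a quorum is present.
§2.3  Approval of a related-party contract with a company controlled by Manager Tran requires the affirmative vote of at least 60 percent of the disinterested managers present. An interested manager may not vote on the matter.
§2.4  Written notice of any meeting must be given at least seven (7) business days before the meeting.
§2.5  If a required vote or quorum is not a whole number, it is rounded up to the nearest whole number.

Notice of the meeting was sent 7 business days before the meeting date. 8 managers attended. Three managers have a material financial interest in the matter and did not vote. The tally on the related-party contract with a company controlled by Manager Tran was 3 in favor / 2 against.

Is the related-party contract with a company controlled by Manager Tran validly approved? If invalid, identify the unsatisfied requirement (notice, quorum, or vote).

Notice: 7 business days given; 7 required (7 ≥ 7). Satisfied.
Quorum: 8 present (interested managers count toward quorum); quorum is 8. Satisfied.
Vote: the related-party contract with a company controlled by Manager Tran requires three-fifths of the disinterested managers present (8 − 3 = 5). 3/5 of 5 = 3, so 3 affirmative votes are needed; 3 voted in favor. Satisfied.

Valid — all requirements satisfied.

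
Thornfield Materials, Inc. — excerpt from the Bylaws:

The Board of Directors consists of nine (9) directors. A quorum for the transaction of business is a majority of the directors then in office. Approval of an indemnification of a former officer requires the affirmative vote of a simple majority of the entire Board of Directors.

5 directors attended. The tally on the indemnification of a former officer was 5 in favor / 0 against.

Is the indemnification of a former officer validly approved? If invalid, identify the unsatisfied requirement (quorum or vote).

Quorum: 5 present; quorum is 5. Satisfied.
Vote: the indemnification of a former officer requires a majority of the entire Board of Directors (9). A majority of 9 is 5, so 5 affirmative votes are needed; 5 voted in favor. Satisfied.

Valid — all requirements satisfied.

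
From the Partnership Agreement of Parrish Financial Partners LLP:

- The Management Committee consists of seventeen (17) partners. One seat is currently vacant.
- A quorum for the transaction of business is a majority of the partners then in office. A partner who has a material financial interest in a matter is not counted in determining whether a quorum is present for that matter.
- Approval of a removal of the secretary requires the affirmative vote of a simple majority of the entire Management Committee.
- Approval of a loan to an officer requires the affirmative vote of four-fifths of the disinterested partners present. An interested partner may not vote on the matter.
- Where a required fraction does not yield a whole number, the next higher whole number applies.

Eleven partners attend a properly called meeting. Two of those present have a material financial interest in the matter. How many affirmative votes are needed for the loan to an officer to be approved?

8

The loan to an officer requires four-fifths of the disinterested partners present (11 − 2 = 9).
4/5 of 9 = 7.20, rounded up to 8.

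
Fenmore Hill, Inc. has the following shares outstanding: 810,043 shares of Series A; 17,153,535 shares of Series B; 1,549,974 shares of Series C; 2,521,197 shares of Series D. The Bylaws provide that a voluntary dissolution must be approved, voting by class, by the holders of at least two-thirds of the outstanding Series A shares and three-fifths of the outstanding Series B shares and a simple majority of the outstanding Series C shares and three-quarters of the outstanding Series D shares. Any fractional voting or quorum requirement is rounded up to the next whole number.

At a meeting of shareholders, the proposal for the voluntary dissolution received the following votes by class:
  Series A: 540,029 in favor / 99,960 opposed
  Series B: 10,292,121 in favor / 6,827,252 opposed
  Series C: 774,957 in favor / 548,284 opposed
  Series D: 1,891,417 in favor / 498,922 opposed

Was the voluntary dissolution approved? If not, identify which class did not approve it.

Series A: 2/3 of 810043 = 540028.67, rounded up to 540029; 540,029 required, 540,029 in favor — approved.
Series B: 3/5 of 17153535 = 10292121; 10,292,121 required, 10,292,121 in favor — approved.
Series C: a majority of 1549974 is 774988; 774,988 required, 774,957 in favor — not approved.
Series D: 3/4 of 2521197 = 1890897.75, rounded up to 1890898; 1,890,898 required, 1,891,417 in favor — approved.

Not approved — the Series C shares did not give the required vote.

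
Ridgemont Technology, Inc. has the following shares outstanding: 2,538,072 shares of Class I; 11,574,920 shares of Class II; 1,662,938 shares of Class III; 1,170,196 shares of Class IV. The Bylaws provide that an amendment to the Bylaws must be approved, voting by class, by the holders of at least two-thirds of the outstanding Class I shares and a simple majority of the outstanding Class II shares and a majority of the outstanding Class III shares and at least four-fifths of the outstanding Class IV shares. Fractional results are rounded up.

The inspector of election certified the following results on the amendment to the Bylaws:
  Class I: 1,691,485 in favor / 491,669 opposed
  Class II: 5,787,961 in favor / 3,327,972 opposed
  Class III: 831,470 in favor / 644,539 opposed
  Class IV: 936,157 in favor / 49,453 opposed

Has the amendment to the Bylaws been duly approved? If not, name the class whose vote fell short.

Not approved — the Class I shares did not give the required vote.

Class I: 2/3 of 2538072 = 1692048; 1,692,048 required, 1,691,485 in favor — not approved.
Class II: a majority of 11574920 is 5787461; 5,787,461 required, 5,787,961 in favor — approved.
Class III: a majority of 1662938 is 831470; 831,470 required, 831,470 in favor — approved.
Class IV: 4/5 of 1170196 = 936156.80, rounded up to 936157; 936,157 required, 936,157 in favor — approved.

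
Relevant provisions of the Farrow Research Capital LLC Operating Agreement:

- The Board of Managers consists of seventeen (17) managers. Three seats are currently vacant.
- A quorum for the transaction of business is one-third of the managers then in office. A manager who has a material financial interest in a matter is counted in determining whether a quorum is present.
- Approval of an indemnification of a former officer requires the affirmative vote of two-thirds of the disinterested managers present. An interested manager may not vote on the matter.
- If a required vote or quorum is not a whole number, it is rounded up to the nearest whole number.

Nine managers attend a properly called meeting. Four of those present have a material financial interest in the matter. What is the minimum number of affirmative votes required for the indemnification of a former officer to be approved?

The indemnification of a former officer requires two-thirds of the disinterested managers present (9 − 4 = 5).
2/3 of 5 = 3.33, rounded up to 4.

4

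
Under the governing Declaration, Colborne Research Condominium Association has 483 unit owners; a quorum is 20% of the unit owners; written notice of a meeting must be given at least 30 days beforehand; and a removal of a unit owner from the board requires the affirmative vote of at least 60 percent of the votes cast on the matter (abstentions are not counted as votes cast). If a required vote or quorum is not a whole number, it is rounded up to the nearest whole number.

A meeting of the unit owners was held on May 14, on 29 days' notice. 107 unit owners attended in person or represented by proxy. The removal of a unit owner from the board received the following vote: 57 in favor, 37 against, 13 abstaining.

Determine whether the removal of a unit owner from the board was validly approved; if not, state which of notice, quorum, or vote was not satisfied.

Invalid — notice requirement not satisfied.

Notice: 29 days given; 30 required. Not satisfied.
Quorum: 20% of 483 = 96.60, rounded up to 97; 107 present. Satisfied.
Vote: requires three-fifths of the votes cast (107 − 13 abstaining = 94); 3/5 of 94 = 56.40, rounded up to 57, so 57 needed; 57 in favor. Satisfied.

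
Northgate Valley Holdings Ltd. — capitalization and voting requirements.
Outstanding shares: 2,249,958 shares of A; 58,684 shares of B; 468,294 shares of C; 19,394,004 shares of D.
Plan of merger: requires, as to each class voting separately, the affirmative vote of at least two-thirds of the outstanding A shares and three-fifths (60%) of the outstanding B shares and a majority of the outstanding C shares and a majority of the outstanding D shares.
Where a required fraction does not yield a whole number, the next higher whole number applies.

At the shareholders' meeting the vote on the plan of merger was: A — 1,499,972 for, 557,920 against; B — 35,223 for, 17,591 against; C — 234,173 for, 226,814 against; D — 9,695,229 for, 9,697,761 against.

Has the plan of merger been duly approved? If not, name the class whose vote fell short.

A: 2/3 of 2249958 = 1499972; 1,499,972 required, 1,499,972 in favor — approved.
B: 3/5 of 58684 = 35210.40, rounded up to 35211; 35,211 required, 35,223 in favor — approved.
C: a majority of 468294 is 234148; 234,148 required, 234,173 in favor — approved.
D: a majority of 19394004 is 9697003; 9,697,003 required, 9,695,229 in favor — not approved.

Not approved — the D shares did not give the required vote.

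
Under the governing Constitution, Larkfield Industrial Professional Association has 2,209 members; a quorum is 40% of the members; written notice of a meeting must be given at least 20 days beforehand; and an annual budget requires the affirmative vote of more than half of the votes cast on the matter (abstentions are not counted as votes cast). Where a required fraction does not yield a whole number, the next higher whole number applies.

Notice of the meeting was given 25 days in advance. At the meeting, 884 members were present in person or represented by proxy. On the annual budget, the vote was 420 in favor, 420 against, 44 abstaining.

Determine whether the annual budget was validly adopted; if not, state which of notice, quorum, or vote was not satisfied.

Invalid — vote requirement not satisfied.

Notice: 25 days given; 20 required. Satisfied.
Quorum: 40% of 2,209 = 883.60, rounded up to 884; 884 present. Satisfied.
Vote: requires a majority of the votes cast (884 − 44 abstaining = 840); a majority of 840 is 421, so 421 needed; 420 in favor. Not satisfied.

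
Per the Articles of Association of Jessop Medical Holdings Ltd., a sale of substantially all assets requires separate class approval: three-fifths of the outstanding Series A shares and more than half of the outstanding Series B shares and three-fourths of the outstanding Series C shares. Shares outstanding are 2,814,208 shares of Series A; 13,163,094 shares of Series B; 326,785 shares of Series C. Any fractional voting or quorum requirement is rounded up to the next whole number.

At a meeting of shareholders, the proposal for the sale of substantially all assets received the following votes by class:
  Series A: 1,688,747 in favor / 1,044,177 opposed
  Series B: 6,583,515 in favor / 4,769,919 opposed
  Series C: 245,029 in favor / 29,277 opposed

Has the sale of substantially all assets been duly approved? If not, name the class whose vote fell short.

Series A: 3/5 of 2814208 = 1688524.80, rounded up to 1688525; 1,688,525 required, 1,688,747 in favor — approved.
Series B: a majority of 13163094 is 6581548; 6,581,548 required, 6,583,515 in favor — approved.
Series C: 3/4 of 326785 = 245088.75, rounded up to 245089; 245,089 required, 245,029 in favor — not approved.

Not approved — the Series C shares did not give the required vote.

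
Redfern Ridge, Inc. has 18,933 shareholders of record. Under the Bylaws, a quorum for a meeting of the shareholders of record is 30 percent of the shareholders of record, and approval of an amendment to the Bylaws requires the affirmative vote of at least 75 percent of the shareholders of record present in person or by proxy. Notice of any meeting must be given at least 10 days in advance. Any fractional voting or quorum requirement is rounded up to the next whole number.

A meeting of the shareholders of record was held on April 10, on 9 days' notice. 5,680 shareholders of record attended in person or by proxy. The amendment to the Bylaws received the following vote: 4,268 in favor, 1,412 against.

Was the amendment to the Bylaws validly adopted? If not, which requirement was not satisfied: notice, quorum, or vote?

Invalid — notice requirement not satisfied.

Notice: 9 days given; 10 required. Not satisfied.
Quorum: 30% of 18,933 = 5,679.90, rounded up to 5,680; 5,680 present. Satisfied.
Vote: requires three-fourths of those present (5,680); 3/4 of 5680 = 4260, so 4,260 needed; 4,268 in favor. Satisfied.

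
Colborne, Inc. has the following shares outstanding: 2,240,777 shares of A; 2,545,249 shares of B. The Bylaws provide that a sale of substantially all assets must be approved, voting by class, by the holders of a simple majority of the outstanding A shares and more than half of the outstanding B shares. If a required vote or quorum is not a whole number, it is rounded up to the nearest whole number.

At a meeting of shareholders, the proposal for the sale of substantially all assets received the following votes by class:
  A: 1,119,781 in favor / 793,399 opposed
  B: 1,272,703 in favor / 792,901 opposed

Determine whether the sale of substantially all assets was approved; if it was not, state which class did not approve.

A: a majority of 2240777 is 1120389; 1,120,389 required, 1,119,781 in favor — not approved.
B: a majority of 2545249 is 1272625; 1,272,625 required, 1,272,703 in favor — approved.

Not approved — the A shares did not give the required vote.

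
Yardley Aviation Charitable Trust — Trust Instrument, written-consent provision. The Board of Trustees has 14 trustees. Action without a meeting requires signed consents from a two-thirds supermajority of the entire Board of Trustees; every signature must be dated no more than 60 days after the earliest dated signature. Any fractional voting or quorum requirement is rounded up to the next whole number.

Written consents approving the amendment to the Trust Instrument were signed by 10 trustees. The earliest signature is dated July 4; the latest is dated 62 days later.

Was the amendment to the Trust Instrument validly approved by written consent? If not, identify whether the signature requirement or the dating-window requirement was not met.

Signatures required: a two-thirds supermajority of 14 — 2/3 of 14 = 9.33, rounded up to 10, so 10 needed; 10 signed. Sufficient.
Dating window: the latest signature is 62 days after the earliest; the limit is 60 days. Outside the window.

Not effective — dating-window requirement not satisfied.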